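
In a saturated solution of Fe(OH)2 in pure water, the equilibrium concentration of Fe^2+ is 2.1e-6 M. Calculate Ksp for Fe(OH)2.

Fe(OH)2(s) <=> Fe^2+ + 2 OH^-
Stoichiometry gives [OH^-] = (2/1)[Fe^2+] = 4.20 × 10^-6 M.
Ksp = [Fe^2+][OH^-]^2
Ksp = 2.1 x 10^-6 × (4.20 × 10^-6)^2 = 3.7 x 10^-17

Ksp ≈ 3.7e-17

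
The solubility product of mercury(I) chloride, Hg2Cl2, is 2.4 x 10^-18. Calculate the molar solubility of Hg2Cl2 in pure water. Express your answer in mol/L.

Hg2Cl2(s) ⇌ Hg2^2+ + 2 Cl^-
Ksp = [Hg2^2+][Cl^-]^2
If s mol/L of Hg2Cl2 dissolves, [Hg2^2+] = s and [Cl^-] = 2s.
Substituting: Ksp = s(2s)^2 = 4s^3
s^3 = 2.4 x 10^-18 / 4, so s = 8.4 × 10^-7 M

8.4e-7 M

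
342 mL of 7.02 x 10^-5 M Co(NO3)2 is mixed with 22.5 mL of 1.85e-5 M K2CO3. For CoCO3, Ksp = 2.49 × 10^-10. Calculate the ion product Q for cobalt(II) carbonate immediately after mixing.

Total volume = 342 + 22.5 = 364.5 mL.
[Co^2+] = 7.02 × 10^-5 × (342/364.5) = 6.587 × 10^-5 M
[CO3^2-] = 1.85 × 10^-5 × (22.5/364.5) = 1.142 x 10^-6 M
CoCO3(s) <=> Co^2+ + CO3^2-, so Q = [Co^2+][CO3^2-]
Q = (6.587 × 10^-5)(1.142 x 10^-6) = 7.52 × 10^-11
Q < Ksp, so no precipitate of CoCO3 forms.

7.52 x 10^-11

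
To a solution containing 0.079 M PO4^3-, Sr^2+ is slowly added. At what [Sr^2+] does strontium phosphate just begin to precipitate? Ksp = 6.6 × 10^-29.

[Sr^2+] = 2.2 x 10^-9 M

Sr3(PO4)2(s) <=> 3 Sr^2+ + 2 PO4^3-
Ksp = [Sr^2+]^3[PO4^3-]^2
Precipitation begins when Q = Ksp. With [PO4^3-] = 0.079 M:
6.6 × 10^-29 = (0.079)^2 × [Sr^2+]^3
[Sr^2+] = (6.6 × 10^-29 / 6.24 × 10^-3)^(1/3) = 2.2 × 10^-9 M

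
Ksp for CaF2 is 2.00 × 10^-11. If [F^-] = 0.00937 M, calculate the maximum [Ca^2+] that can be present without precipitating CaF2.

CaF2(s) ⇌ Ca^2+ + 2 F^-
Ksp = [Ca^2+][F^-]^2
Precipitation begins when Q = Ksp. With [F^-] = 0.00937 M:
2.00 × 10^-11 = (0.00937)^2 × [Ca^2+]
[Ca^2+] = (2.00 × 10^-11 / 8.780 x 10^-5) = 2.28 × 10^-7 M

[Ca^2+] = 2.28 x 10^-7 M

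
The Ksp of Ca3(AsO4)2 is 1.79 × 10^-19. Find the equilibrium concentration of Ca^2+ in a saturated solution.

[Ca^2+] = 2.09 × 10^-4 M

Ca3(AsO4)2(s) ⇌ 3 Ca^2+ + 2 AsO4^3-
Ksp = [Ca^2+]^3[AsO4^3-]^2
If s mol/L of Ca3(AsO4)2 dissolves, [Ca^2+] = 3s and [AsO4^3-] = 2s.
Ksp = (3s)^3(2s)^2 = 108s^5
Solving, s = (1.79 × 10^-19/108)^(1/5) = 6.980 × 10^-5 M
[Ca^2+] = 3s = 2.09 × 10^-4 M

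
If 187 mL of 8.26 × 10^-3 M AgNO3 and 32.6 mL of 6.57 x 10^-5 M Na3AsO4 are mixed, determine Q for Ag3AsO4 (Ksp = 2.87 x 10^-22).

Total volume = 187 + 32.6 = 219.6 mL.
[Ag^+] = 8.26 × 10^-3 × (187/219.6) = 7.034 × 10^-3 M
[AsO4^3-] = 6.57 × 10^-5 × (32.6/219.6) = 9.753 × 10^-6 M
Ag3AsO4(s) <=> 3 Ag^+(aq) + AsO4^3-(aq), so Q = [Ag^+]^3[AsO4^3-]
Q = (7.034 × 10^-3)^3(9.753 × 10^-6) = 3.39 × 10^-12
Q > Ksp, so Ag3AsO4 will precipitate.

Q ≈ 3.39 × 10^-12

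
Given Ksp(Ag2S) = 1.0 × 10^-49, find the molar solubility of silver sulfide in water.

Ag2S(s) <=> 2 Ag^+(aq) + S^2-(aq)
Ksp = [Ag^+]^2[S^2-]
Let s = molar solubility. Then [Ag^+] = 2s and [S^2-] = s.
Substituting: Ksp = (2s)^2s = 4s^3
s = (1.0 × 10^-49 / 4)^(1/3) = 2.9 × 10^-17 M

2.9e-17 M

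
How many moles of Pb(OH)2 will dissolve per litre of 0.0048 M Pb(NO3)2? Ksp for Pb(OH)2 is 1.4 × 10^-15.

Pb(OH)2(s) ⇌ Pb^2+ + 2 OH^-
Ksp = [Pb^2+][OH^-]^2
Let s = moles of Pb(OH)2 that dissolve per litre. [Pb^2+] = 0.0048 + s ≈ 0.0048, [OH^-] = 2s (since Pb^2+ from Pb(NO3)2 dominates).
Ksp ≈ 0.0048 × (2s)^2
s = 2.7 x 10^-7 M
Check: s = 2.7 x 10^-7 ≪ 0.0048, so the approximation is valid.

s = 2.7 × 10^-7 M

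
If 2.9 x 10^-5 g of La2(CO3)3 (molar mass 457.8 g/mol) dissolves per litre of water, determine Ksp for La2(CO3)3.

Molar solubility s = (2.9 × 10^-5 g/L) / (457.8 g/mol) = 6.33 x 10^-8 M.
La2(CO3)3(s) ⇌ 2 La^3+(aq) + 3 CO3^2-(aq)
With molar solubility s: [La^3+] = 2s, [CO3^2-] = 3s.
Ksp = [La^3+]^2[CO3^2-]^3
Substituting: Ksp = (2s)^2(3s)^3 = 108s^5
With s = 6.33 x 10^-8: Ksp = 1.1 × 10^-34

Ksp = 1.1 x 10^-34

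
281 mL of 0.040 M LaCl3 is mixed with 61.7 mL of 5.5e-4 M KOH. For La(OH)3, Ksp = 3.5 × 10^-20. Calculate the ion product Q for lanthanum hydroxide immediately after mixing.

Q ≈ 3.2 x 10^-14

Total volume = 281 + 61.7 = 342.7 mL.
[La^3+] = 4.0 × 10^-2 × (281/342.7) = 3.28 x 10^-2 M
[OH^-] = 5.5 x 10^-4 × (61.7/342.7) = 9.90 × 10^-5 M
La(OH)3(s) <=> La^3+(aq) + 3 OH^-(aq), so Q = [La^3+][OH^-]^3
Q = (3.28 × 10^-2)(9.90 × 10^-5)^3 = 3.2 × 10^-14
Q > Ksp, so La(OH)3 will precipitate.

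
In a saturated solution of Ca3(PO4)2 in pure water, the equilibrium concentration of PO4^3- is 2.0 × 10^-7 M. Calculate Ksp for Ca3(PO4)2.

Ca3(PO4)2(s) <=> 3 Ca^2+ + 2 PO4^3-
Stoichiometry gives [Ca^2+] = (3/2)[PO4^3-] = 3.00 × 10^-7 M.
Ksp = [Ca^2+]^3[PO4^3-]^2
Ksp = (3.00 × 10^-7)^3 × (2.0 x 10^-7)^2 = 1.1 x 10^-33

Ksp ≈ 1.1 × 10^-33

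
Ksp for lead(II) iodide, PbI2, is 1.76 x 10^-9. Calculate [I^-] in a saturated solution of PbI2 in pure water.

PbI2(s) <=> Pb^2+(aq) + 2 I^-(aq)
Ksp = [Pb^2+][I^-]^2
Let s = molar solubility. Then [Pb^2+] = s and [I^-] = 2s.
Substituting: Ksp = s(2s)^2 = 4s^3
s = (1.76 x 10^-9 / 4)^(1/3) = 7.606 × 10^-4 M
[I^-] = 2s = 1.52 × 10^-3 M

1.52e-3 M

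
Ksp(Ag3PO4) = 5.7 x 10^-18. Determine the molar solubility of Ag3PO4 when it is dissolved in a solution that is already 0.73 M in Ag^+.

s ≈ 1.5 × 10^-17 M

Ag3PO4(s) <=> 3 Ag^+ + PO4^3-
Ksp = [Ag^+]^3[PO4^3-]
If s mol/L dissolves here, [Ag^+] = 0.73 + 3s ≈ 0.73, [PO4^3-] = s (since the Ag^+ already present dominates).
Ksp ≈ (0.73)^3 × s
s = 1.5 × 10^-17 M
Check: 3s = 4.4 x 10^-17 ≪ 0.73, so the approximation is valid.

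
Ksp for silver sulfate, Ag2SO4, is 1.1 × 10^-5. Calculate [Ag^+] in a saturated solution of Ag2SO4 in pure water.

Ag2SO4(s) <=> 2 Ag^+ + SO4^2-
Ksp = [Ag^+]^2[SO4^2-]
If s mol/L of Ag2SO4 dissolves, [Ag^+] = 2s and [SO4^2-] = s.
Substituting: Ksp = (2s)^2s = 4s^3
Solving, s = (1.1 × 10^-5/4)^(1/3) = 1.40 × 10^-2 M
[Ag^+] = 2s = 2.8 x 10^-2 M

[Ag^+] ≈ 2.8 × 10^-2 M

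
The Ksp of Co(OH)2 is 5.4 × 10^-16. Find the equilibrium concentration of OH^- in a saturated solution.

Co(OH)2(s) <=> Co^2+(aq) + 2 OH^-(aq)
Ksp = [Co^2+][OH^-]^2
Let s = molar solubility. Then [Co^2+] = s and [OH^-] = 2s.
Substituting: Ksp = s(2s)^2 = 4s^3
s^3 = 5.4 × 10^-16 / 4, so s = 5.13 × 10^-6 M
[OH^-] = 2s = 1.0 x 10^-5 M

1.0e-5 M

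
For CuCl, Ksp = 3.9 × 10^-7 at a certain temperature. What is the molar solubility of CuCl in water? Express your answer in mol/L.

CuCl(s) ⇌ Cu^+(aq) + Cl^-(aq)
Ksp = [Cu^+][Cl^-]
With molar solubility s: [Cu^+] = s, [Cl^-] = s.
Ksp = s × s = s^2
s = (3.9 × 10^-7)^(1/2) = 6.2 x 10^-4 M

s ≈ 6.2e-4 M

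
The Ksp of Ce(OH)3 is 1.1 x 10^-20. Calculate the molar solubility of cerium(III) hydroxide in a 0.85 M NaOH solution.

Ce(OH)3(s) ⇌ Ce^3+ + 3 OH^-
Ksp = [Ce^3+][OH^-]^3
Let s be the molar solubility in this solution. [Ce^3+] = s, [OH^-] = 0.85 + 3s ≈ 0.85 (since OH^- from NaOH dominates).
Ksp ≈ s × (0.85)^3
s = 1.8 × 10^-20 M
Check: 3s = 5.4 × 10^-20 ≪ 0.85, so the approximation is valid.

s ≈ 1.8 × 10^-20 M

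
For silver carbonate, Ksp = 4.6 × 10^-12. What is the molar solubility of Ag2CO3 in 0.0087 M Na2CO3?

Ag2CO3(s) ⇌ 2 Ag^+ + CO3^2-
Ksp = [Ag^+]^2[CO3^2-]
If s mol/L dissolves here, [Ag^+] = 2s, [CO3^2-] = 0.0087 + s ≈ 0.0087 (Ksp is small, so little additional dissolves).
Ksp ≈ (2s)^2 × 0.0087
s = 1.1 × 10^-5 M
Check: s = 1.1 × 10^-5 ≪ 0.0087, so the approximation is valid.

s ≈ 1.1 x 10^-5 M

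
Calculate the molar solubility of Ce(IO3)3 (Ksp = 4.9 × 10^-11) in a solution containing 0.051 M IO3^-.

Ce(IO3)3(s) ⇌ Ce^3+(aq) + 3 IO3^-(aq)
Ksp = [Ce^3+][IO3^-]^3
Let s be the molar solubility in this solution. [Ce^3+] = s, [IO3^-] = 0.051 + 3s ≈ 0.051 (Ksp is small, so little additional dissolves).
Ksp ≈ s × (0.051)^3
s = 3.7 × 10^-7 M
Check: 3s = 1.1 × 10^-6 ≪ 0.051, so the approximation is valid.

3.7 × 10^-7 M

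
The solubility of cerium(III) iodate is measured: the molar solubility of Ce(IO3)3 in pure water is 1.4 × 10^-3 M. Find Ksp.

Ce(IO3)3(s) <=> Ce^3+(aq) + 3 IO3^-(aq)
With molar solubility s: [Ce^3+] = s, [IO3^-] = 3s.
Ksp = [Ce^3+][IO3^-]^3
Ksp = s(3s)^3 = 27s^4
Ksp = 27 × (1.4 x 10^-3)^4 = 1.0 × 10^-10

Ksp ≈ 1.0 x 10^-10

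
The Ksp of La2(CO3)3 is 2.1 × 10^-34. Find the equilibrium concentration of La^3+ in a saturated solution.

La2(CO3)3(s) ⇌ 2 La^3+(aq) + 3 CO3^2-(aq)
Ksp = [La^3+]^2[CO3^2-]^3
If s mol/L of La2(CO3)3 dissolves, [La^3+] = 2s and [CO3^2-] = 3s.
Ksp = (2s)^2(3s)^3 = 108s^5
s = (2.1 × 10^-34 / 108)^(1/5) = 7.21 × 10^-8 M
[La^3+] = 2s = 1.4 x 10^-7 M

[La^3+] ≈ 1.4e-7 M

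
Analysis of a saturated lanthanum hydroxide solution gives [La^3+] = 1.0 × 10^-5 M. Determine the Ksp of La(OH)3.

La(OH)3(s) ⇌ La^3+ + 3 OH^-
Stoichiometry gives [OH^-] = (3/1)[La^3+] = 3.00 × 10^-5 M.
Ksp = [La^3+][OH^-]^3
Ksp = 1.0 × 10^-5 × (3.00 × 10^-5)^3 = 2.7 × 10^-19

Ksp = 2.7e-19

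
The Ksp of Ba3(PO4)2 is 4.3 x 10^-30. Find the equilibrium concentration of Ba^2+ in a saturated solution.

Ba3(PO4)2(s) ⇌ 3 Ba^2+(aq) + 2 PO4^3-(aq)
Ksp = [Ba^2+]^3[PO4^3-]^2
Let s = molar solubility. Then [Ba^2+] = 3s and [PO4^3-] = 2s.
Substituting: Ksp = (3s)^3(2s)^2 = 108s^5
s^5 = 4.3 x 10^-30 / 108, so s = 5.25 × 10^-7 M
[Ba^2+] = 3s = 1.6 x 10^-6 M

1.6 × 10^-6 M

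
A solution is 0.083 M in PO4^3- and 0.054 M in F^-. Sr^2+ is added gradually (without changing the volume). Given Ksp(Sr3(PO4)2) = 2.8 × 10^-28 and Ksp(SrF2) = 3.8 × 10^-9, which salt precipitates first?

Precipitation of each salt starts when its ion product equals its Ksp.
For Sr3(PO4)2: 2.8 × 10^-28 = (0.083)^2 × [Sr^2+]^3  ⇒  [Sr^2+] = 3.4 x 10^-9 M.
For SrF2: 3.8 × 10^-9 = (0.054)^2 × [Sr^2+]  ⇒  [Sr^2+] = 1.3 × 10^-6 M.
The salt with the lower threshold [Sr^2+] precipitates first: Sr3(PO4)2.

Sr3(PO4)2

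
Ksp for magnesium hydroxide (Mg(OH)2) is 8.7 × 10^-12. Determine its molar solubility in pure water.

s ≈ 1.3 × 10^-4 M

Mg(OH)2(s) ⇌ Mg^2+(aq) + 2 OH^-(aq)
Ksp = [Mg^2+][OH^-]^2
If s mol/L of Mg(OH)2 dissolves, [Mg^2+] = s and [OH^-] = 2s.
Ksp = s(2s)^2 = 4s^3
s^3 = 8.7 × 10^-12 / 4, so s = 1.3 × 10^-4 M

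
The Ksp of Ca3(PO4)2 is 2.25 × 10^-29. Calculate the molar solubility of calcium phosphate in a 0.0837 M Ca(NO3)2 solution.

Ca3(PO4)2(s) ⇌ 3 Ca^2+(aq) + 2 PO4^3-(aq)
Ksp = [Ca^2+]^3[PO4^3-]^2
Let s be the molar solubility in this solution. [Ca^2+] = 0.0837 + 3s ≈ 0.0837, [PO4^3-] = 2s (common-ion effect: Ca^2+ is already 0.0837 M).
Ksp ≈ (0.0837)^3 × (2s)^2
s = 9.79 x 10^-14 M
Check: 3s = 2.9 × 10^-13 ≪ 0.0837, so the approximation is valid.

s ≈ 9.79e-14 M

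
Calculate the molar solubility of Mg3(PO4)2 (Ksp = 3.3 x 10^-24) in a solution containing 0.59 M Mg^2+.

Mg3(PO4)2(s) ⇌ 3 Mg^2+ + 2 PO4^3-
Ksp = [Mg^2+]^3[PO4^3-]^2
Let s be the molar solubility in this solution. [Mg^2+] = 0.59 + 3s ≈ 0.59, [PO4^3-] = 2s (since the Mg^2+ already present dominates).
Ksp ≈ (0.59)^3 × (2s)^2
s = 2.0 × 10^-12 M
Check: 3s = 6.0 x 10^-12 ≪ 0.59, so the approximation is valid.

s ≈ 2.0e-12 M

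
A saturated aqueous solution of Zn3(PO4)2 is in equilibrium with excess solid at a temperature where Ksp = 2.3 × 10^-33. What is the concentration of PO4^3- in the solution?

Zn3(PO4)2(s) ⇌ 3 Zn^2+(aq) + 2 PO4^3-(aq)
Ksp = [Zn^2+]^3[PO4^3-]^2
With molar solubility s: [Zn^2+] = 3s, [PO4^3-] = 2s.
So Ksp = (3s)^3 × (2s)^2 = 108s^5
s^5 = 2.3 × 10^-33 / 108, so s = 1.16 x 10^-7 M
[PO4^3-] = 2s = 2.3 × 10^-7 M

2.3 × 10^-7 M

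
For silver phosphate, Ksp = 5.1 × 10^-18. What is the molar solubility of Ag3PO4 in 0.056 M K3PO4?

s = 1.5 × 10^-6 M

Ag3PO4(s) ⇌ 3 Ag^+ + PO4^3-
Ksp = [Ag^+]^3[PO4^3-]
If s mol/L dissolves here, [Ag^+] = 3s, [PO4^3-] = 0.056 + s ≈ 0.056 (Ksp is small, so little additional dissolves).
Ksp ≈ (3s)^3 × 0.056
s = 1.5 × 10^-6 M
Check: s = 1.5 × 10^-6 ≪ 0.056, so the approximation is valid.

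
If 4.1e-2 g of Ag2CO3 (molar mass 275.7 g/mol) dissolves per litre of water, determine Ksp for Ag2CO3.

Molar solubility s = (4.1 x 10^-2 g/L) / (275.7 g/mol) = 1.49 × 10^-4 M.
Ag2CO3(s) <=> 2 Ag^+(aq) + CO3^2-(aq)
Let s = molar solubility. Then [Ag^+] = 2s and [CO3^2-] = s.
Ksp = [Ag^+]^2[CO3^2-]
Substituting: Ksp = (2s)^2s = 4s^3
Ksp = 4 × (1.49 × 10^-4)^3 = 1.3 × 10^-11

Ksp ≈ 1.3 x 10^-11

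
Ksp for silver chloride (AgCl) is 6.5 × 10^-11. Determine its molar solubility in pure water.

s = 8.1 x 10^-6 M

AgCl(s) ⇌ Ag^+(aq) + Cl^-(aq)
Ksp = [Ag^+][Cl^-]
With molar solubility s: [Ag^+] = s, [Cl^-] = s.
Ksp = s × s = s^2
s = (6.5 × 10^-11)^(1/2) = 8.1 × 10^-6 M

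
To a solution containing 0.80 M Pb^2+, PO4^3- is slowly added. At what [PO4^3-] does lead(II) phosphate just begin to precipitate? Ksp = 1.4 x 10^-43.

Pb3(PO4)2(s) <=> 3 Pb^2+(aq) + 2 PO4^3-(aq)
Ksp = [Pb^2+]^3[PO4^3-]^2
Precipitation begins when Q = Ksp. With [Pb^2+] = 0.80 M:
1.4 x 10^-43 = (0.80)^3 × [PO4^3-]^2
[PO4^3-] = (1.4 x 10^-43 / 5.12 × 10^-1)^(1/2) = 5.2 × 10^-22 M

[PO4^3-] ≈ 5.2e-22 M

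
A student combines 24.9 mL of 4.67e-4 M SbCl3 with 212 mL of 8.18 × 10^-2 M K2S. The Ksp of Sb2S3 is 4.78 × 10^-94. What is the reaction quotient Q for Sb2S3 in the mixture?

9.45 × 10^-13

Total volume = 24.9 + 212 = 236.9 mL.
[Sb^3+] = 4.67 × 10^-4 × (24.9/236.9) = 4.909 × 10^-5 M
[S^2-] = 8.18 × 10^-2 × (212/236.9) = 7.320 x 10^-2 M
Sb2S3(s) ⇌ 2 Sb^3+(aq) + 3 S^2-(aq), so Q = [Sb^3+]^2[S^2-]^3
Q = (4.909 × 10^-5)^2(7.320 × 10^-2)^3 = 9.45 × 10^-13
Q > Ksp, so Sb2S3 will precipitate.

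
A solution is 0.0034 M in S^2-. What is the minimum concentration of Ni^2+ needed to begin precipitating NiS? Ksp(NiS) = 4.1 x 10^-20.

[Ni^2+] = 1.2 x 10^-17 M

NiS(s) ⇌ Ni^2+(aq) + S^2-(aq)
Ksp = [Ni^2+][S^2-]
Precipitation begins when Q = Ksp. With [S^2-] = 0.0034 M:
4.1 x 10^-20 = (0.0034) × [Ni^2+]
[Ni^2+] = (4.1 x 10^-20 / 3.4 × 10^-3) = 1.2 x 10^-17 M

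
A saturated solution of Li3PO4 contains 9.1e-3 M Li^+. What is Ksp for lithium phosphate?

Li3PO4(s) ⇌ 3 Li^+(aq) + PO4^3-(aq)
Stoichiometry gives [PO4^3-] = (1/3)[Li^+] = 3.03 × 10^-3 M.
Ksp = [Li^+]^3[PO4^3-]
Ksp = (9.1 x 10^-3)^3 × 3.03 × 10^-3 = 2.3 × 10^-9

Ksp = 2.3 × 10^-9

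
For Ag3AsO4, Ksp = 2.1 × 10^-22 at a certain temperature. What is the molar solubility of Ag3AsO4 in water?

s = 1.7e-6 M

Ag3AsO4(s) ⇌ 3 Ag^+ + AsO4^3-
Ksp = [Ag^+]^3[AsO4^3-]
If s mol/L of Ag3AsO4 dissolves, [Ag^+] = 3s and [AsO4^3-] = s.
So Ksp = (3s)^3 × s = 27s^4
s = (2.1 × 10^-22 / 27)^(1/4) = 1.7 x 10^-6 M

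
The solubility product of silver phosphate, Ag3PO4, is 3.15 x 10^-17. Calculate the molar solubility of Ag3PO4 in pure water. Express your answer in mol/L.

s ≈ 3.29 × 10^-5 M

Ag3PO4(s) <=> 3 Ag^+(aq) + PO4^3-(aq)
Ksp = [Ag^+]^3[PO4^3-]
With molar solubility s: [Ag^+] = 3s, [PO4^3-] = s.
Substituting: Ksp = (3s)^3s = 27s^4
s = (3.15 x 10^-17 / 27)^(1/4) = 3.29 × 10^-5 M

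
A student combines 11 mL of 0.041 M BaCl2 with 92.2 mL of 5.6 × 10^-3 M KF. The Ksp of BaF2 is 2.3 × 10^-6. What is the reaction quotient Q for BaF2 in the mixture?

Total volume = 11 + 92.2 = 103.2 mL.
[Ba^2+] = 4.1 x 10^-2 × (11/103.2) = 4.37 × 10^-3 M
[F^-] = 5.6 × 10^-3 × (92.2/103.2) = 5.00 × 10^-3 M
BaF2(s) ⇌ Ba^2+ + 2 F^-, so Q = [Ba^2+][F^-]^2
Q = (4.37 × 10^-3)(5.00 × 10^-3)^2 = 1.1 × 10^-7
Q < Ksp, so no precipitate of BaF2 forms.

Q = 1.1 x 10^-7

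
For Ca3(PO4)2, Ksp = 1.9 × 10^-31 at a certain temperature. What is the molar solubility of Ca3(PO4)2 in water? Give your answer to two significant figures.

2.8 x 10^-7 M

Ca3(PO4)2(s) <=> 3 Ca^2+ + 2 PO4^3-
Ksp = [Ca^2+]^3[PO4^3-]^2
For each mole of Ca3(PO4)2 that dissolves: [Ca^2+] = 3s, [PO4^3-] = 2s.
Ksp = (3s)^3(2s)^2 = 108s^5
s^5 = 1.9 × 10^-31 / 108, so s = 2.8 x 10^-7 M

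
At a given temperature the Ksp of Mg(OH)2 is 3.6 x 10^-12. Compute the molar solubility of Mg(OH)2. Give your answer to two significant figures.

9.7 x 10^-5 M

Mg(OH)2(s) ⇌ Mg^2+ + 2 OH^-
Ksp = [Mg^2+][OH^-]^2
With molar solubility s: [Mg^2+] = s, [OH^-] = 2s.
Substituting: Ksp = s(2s)^2 = 4s^3
s^3 = 3.6 x 10^-12 / 4, so s = 9.7 × 10^-5 M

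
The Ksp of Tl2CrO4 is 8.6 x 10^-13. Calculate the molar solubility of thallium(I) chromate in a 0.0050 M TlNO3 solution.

3.4 x 10^-8 M

Tl2CrO4(s) <=> 2 Tl^+(aq) + CrO4^2-(aq)
Ksp = [Tl^+]^2[CrO4^2-]
If s mol/L dissolves here, [Tl^+] = 0.0050 + 2s ≈ 0.0050, [CrO4^2-] = s (since Tl^+ from TlNO3 dominates).
Ksp ≈ (0.0050)^2 × s
s = 3.4 × 10^-8 M
Check: 2s = 6.9 x 10^-8 ≪ 0.0050, so the approximation is valid.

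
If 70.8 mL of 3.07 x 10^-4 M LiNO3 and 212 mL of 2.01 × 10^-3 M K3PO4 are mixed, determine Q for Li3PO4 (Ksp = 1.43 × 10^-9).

Total volume = 70.8 + 212 = 282.8 mL.
[Li^+] = 3.07 × 10^-4 × (70.8/282.8) = 7.686 x 10^-5 M
[PO4^3-] = 2.01 x 10^-3 × (212/282.8) = 1.507 × 10^-3 M
Li3PO4(s) ⇌ 3 Li^+ + PO4^3-, so Q = [Li^+]^3[PO4^3-]
Q = (7.686 x 10^-5)^3(1.507 × 10^-3) = 6.84 × 10^-16
Q < Ksp, so no precipitate of Li3PO4 forms.

Q = 6.84e-16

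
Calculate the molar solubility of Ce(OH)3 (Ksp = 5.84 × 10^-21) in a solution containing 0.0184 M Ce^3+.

Ce(OH)3(s) ⇌ Ce^3+(aq) + 3 OH^-(aq)
Ksp = [Ce^3+][OH^-]^3
Let s = moles of Ce(OH)3 that dissolve per litre. [Ce^3+] = 0.0184 + s ≈ 0.0184, [OH^-] = 3s (common-ion effect: Ce^3+ is already 0.0184 M).
Ksp ≈ 0.0184 × (3s)^3
s = 2.27 × 10^-7 M
Check: s = 2.3 x 10^-7 ≪ 0.0184, so the approximation is valid.

s ≈ 2.27 × 10^-7 M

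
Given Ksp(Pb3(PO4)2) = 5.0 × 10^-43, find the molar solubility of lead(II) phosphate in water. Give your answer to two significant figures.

1.4e-9 M

Pb3(PO4)2(s) ⇌ 3 Pb^2+ + 2 PO4^3-
Ksp = [Pb^2+]^3[PO4^3-]^2
For each mole of Pb3(PO4)2 that dissolves: [Pb^2+] = 3s, [PO4^3-] = 2s.
Ksp = (3s)^3(2s)^2 = 108s^5
s^5 = 5.0 × 10^-43 / 108, so s = 1.4 x 10^-9 M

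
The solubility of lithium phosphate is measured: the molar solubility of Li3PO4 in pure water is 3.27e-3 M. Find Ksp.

Li3PO4(s) ⇌ 3 Li^+ + PO4^3-
Let s = molar solubility. Then [Li^+] = 3s and [PO4^3-] = s.
Ksp = [Li^+]^3[PO4^3-]
Substituting: Ksp = (3s)^3s = 27s^4
With s = 3.27 x 10^-3: Ksp = 3.09 × 10^-9

Ksp ≈ 3.09e-9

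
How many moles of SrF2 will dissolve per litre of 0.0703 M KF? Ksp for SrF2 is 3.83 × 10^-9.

SrF2(s) <=> Sr^2+ + 2 F^-
Ksp = [Sr^2+][F^-]^2
If s mol/L dissolves here, [Sr^2+] = s, [F^-] = 0.0703 + 2s ≈ 0.0703 (Ksp is small, so little additional dissolves).
Ksp ≈ s × (0.0703)^2
s = 7.75 x 10^-7 M
Check: 2s = 1.5 × 10^-6 ≪ 0.0703, so the approximation is valid.

s = 7.75e-7 M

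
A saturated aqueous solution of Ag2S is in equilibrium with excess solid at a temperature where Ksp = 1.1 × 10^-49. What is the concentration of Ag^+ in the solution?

6.0e-17 M

Ag2S(s) <=> 2 Ag^+ + S^2-
Ksp = [Ag^+]^2[S^2-]
If s mol/L of Ag2S dissolves, [Ag^+] = 2s and [S^2-] = s.
So Ksp = (2s)^2 × s = 4s^3
s = (1.1 × 10^-49 / 4)^(1/3) = 3.02 × 10^-17 M
[Ag^+] = 2s = 6.0 × 10^-17 M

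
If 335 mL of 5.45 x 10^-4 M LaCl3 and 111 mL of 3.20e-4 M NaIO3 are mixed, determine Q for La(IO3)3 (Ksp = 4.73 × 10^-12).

Total volume = 335 + 111 = 446 mL.
[La^3+] = 5.45 x 10^-4 × (335/446) = 4.094 x 10^-4 M
[IO3^-] = 3.20 × 10^-4 × (111/446) = 7.964 × 10^-5 M
La(IO3)3(s) <=> La^3+ + 3 IO3^-, so Q = [La^3+][IO3^-]^3
Q = (4.094 × 10^-4)(7.964 x 10^-5)^3 = 2.07 x 10^-16
Q < Ksp, so no precipitate of La(IO3)3 forms.

Q = 2.07 × 10^-16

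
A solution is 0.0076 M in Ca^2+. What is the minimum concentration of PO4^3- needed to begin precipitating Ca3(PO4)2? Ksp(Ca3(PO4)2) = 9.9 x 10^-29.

Ca3(PO4)2(s) <=> 3 Ca^2+ + 2 PO4^3-
Ksp = [Ca^2+]^3[PO4^3-]^2
Precipitation begins when Q = Ksp. With [Ca^2+] = 0.0076 M:
9.9 x 10^-29 = (0.0076)^3 × [PO4^3-]^2
[PO4^3-] = (9.9 x 10^-29 / 4.39 x 10^-7)^(1/2) = 1.5 x 10^-11 M

[PO4^3-] = 1.5e-11 M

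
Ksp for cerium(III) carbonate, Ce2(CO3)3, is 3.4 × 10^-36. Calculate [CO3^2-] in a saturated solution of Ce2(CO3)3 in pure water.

Ce2(CO3)3(s) <=> 2 Ce^3+ + 3 CO3^2-
Ksp = [Ce^3+]^2[CO3^2-]^3
For each mole of Ce2(CO3)3 that dissolves: [Ce^3+] = 2s, [CO3^2-] = 3s.
Substituting: Ksp = (2s)^2(3s)^3 = 108s^5
Solving, s = (3.4 × 10^-36/108)^(1/5) = 3.16 × 10^-8 M
[CO3^2-] = 3s = 9.5 × 10^-8 M

[CO3^2-] ≈ 9.5 × 10^-8 M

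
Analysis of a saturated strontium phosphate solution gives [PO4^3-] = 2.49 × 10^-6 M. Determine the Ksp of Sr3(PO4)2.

Sr3(PO4)2(s) ⇌ 3 Sr^2+(aq) + 2 PO4^3-(aq)
Stoichiometry gives [Sr^2+] = (3/2)[PO4^3-] = 3.735 x 10^-6 M.
Ksp = [Sr^2+]^3[PO4^3-]^2
Ksp = (3.735 × 10^-6)^3 × (2.49 × 10^-6)^2 = 3.23 × 10^-28

Ksp = 3.23 × 10^-28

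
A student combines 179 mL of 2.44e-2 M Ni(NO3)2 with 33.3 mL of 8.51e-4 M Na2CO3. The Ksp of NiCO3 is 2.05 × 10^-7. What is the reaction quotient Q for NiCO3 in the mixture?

Q ≈ 2.75 × 10^-6

Total volume = 179 + 33.3 = 212.3 mL.
[Ni^2+] = 2.44 x 10^-2 × (179/212.3) = 2.057 x 10^-2 M
[CO3^2-] = 8.51 × 10^-4 × (33.3/212.3) = 1.335 × 10^-4 M
NiCO3(s) <=> Ni^2+ + CO3^2-, so Q = [Ni^2+][CO3^2-]
Q = (2.057 × 10^-2)(1.335 x 10^-4) = 2.75 × 10^-6
Q > Ksp, so NiCO3 will precipitate.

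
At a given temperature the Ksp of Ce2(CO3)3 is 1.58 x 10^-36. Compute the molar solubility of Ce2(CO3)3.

2.71 x 10^-8 M

Ce2(CO3)3(s) ⇌ 2 Ce^3+ + 3 CO3^2-
Ksp = [Ce^3+]^2[CO3^2-]^3
Let s = molar solubility. Then [Ce^3+] = 2s and [CO3^2-] = 3s.
So Ksp = (2s)^2 × (3s)^3 = 108s^5
Solving, s = (1.58 x 10^-36/108)^(1/5) = 2.71 × 10^-8 M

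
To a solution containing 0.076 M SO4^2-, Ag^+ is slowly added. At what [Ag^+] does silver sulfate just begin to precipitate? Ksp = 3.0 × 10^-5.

[Ag^+] ≈ 0.020 M

Ag2SO4(s) ⇌ 2 Ag^+ + SO4^2-
Ksp = [Ag^+]^2[SO4^2-]
Precipitation begins when Q = Ksp. With [SO4^2-] = 0.076 M:
3.0 × 10^-5 = (0.076) × [Ag^+]^2
[Ag^+] = (3.0 × 10^-5 / 7.6 x 10^-2)^(1/2) = 2.0 × 10^-2 M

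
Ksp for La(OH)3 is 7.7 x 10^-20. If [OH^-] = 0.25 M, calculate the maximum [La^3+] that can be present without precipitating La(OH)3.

[La^3+] = 4.9 × 10^-18 M

La(OH)3(s) ⇌ La^3+ + 3 OH^-
Ksp = [La^3+][OH^-]^3
Precipitation begins when Q = Ksp. With [OH^-] = 0.25 M:
7.7 x 10^-20 = (0.25)^3 × [La^3+]
[La^3+] = (7.7 x 10^-20 / 1.56 × 10^-2) = 4.9 × 10^-18 M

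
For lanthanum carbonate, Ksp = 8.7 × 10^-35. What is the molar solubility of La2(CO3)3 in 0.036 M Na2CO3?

La2(CO3)3(s) <=> 2 La^3+ + 3 CO3^2-
Ksp = [La^3+]^2[CO3^2-]^3
If s mol/L dissolves here, [La^3+] = 2s, [CO3^2-] = 0.036 + 3s ≈ 0.036 (common-ion effect: CO3^2- is already 0.036 M).
Ksp ≈ (2s)^2 × (0.036)^3
s = 6.8 × 10^-16 M
Check: 3s = 2.0 × 10^-15 ≪ 0.036, so the approximation is valid.

6.8e-16 M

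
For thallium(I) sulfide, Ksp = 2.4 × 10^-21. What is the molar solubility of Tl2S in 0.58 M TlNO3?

Tl2S(s) ⇌ 2 Tl^+(aq) + S^2-(aq)
Ksp = [Tl^+]^2[S^2-]
If s mol/L dissolves here, [Tl^+] = 0.58 + 2s ≈ 0.58, [S^2-] = s (common-ion effect: Tl^+ is already 0.58 M).
Ksp ≈ (0.58)^2 × s
s = 7.1 × 10^-21 M
Check: 2s = 1.4 × 10^-20 ≪ 0.58, so the approximation is valid.

7.1e-21 M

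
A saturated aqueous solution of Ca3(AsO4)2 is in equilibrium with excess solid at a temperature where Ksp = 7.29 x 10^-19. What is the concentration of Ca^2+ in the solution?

Ca3(AsO4)2(s) ⇌ 3 Ca^2+ + 2 AsO4^3-
Ksp = [Ca^2+]^3[AsO4^3-]^2
If s mol/L of Ca3(AsO4)2 dissolves, [Ca^2+] = 3s and [AsO4^3-] = 2s.
Ksp = (3s)^3(2s)^2 = 108s^5
Solving, s = (7.29 x 10^-19/108)^(1/5) = 9.244 × 10^-5 M
[Ca^2+] = 3s = 2.77 × 10^-4 M

[Ca^2+] ≈ 2.77 × 10^-4 M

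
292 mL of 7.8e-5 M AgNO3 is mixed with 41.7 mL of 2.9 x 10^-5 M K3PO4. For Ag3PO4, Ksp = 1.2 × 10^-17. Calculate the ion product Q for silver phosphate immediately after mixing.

Total volume = 292 + 41.7 = 333.7 mL.
[Ag^+] = 7.8 × 10^-5 × (292/333.7) = 6.83 × 10^-5 M
[PO4^3-] = 2.9 x 10^-5 × (41.7/333.7) = 3.62 x 10^-6 M
Ag3PO4(s) <=> 3 Ag^+(aq) + PO4^3-(aq), so Q = [Ag^+]^3[PO4^3-]
Q = (6.83 x 10^-5)^3(3.62 x 10^-6) = 1.2 x 10^-18
Q < Ksp, so no precipitate of Ag3PO4 forms.

Q = 1.2 × 10^-18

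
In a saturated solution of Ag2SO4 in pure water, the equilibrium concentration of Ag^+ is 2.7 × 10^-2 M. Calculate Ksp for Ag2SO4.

Ksp = 9.8 × 10^-6

Ag2SO4(s) <=> 2 Ag^+ + SO4^2-
Stoichiometry gives [SO4^2-] = (1/2)[Ag^+] = 1.35 × 10^-2 M.
Ksp = [Ag^+]^2[SO4^2-]
Ksp = (2.7 x 10^-2)^2 × 1.35 x 10^-2 = 9.8 × 10^-6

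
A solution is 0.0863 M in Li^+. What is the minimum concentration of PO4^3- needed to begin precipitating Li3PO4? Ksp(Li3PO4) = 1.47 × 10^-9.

[PO4^3-] = 2.29e-6 M

Li3PO4(s) <=> 3 Li^+(aq) + PO4^3-(aq)
Ksp = [Li^+]^3[PO4^3-]
Precipitation begins when Q = Ksp. With [Li^+] = 0.0863 M:
1.47 × 10^-9 = (0.0863)^3 × [PO4^3-]
[PO4^3-] = (1.47 × 10^-9 / 6.427 × 10^-4) = 2.29 × 10^-6 M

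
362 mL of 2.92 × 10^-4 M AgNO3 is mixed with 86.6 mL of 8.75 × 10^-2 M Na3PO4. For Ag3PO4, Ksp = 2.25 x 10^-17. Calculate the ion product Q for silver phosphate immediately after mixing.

2.21 × 10^-13

Total volume = 362 + 86.6 = 448.6 mL.
[Ag^+] = 2.92 × 10^-4 × (362/448.6) = 2.356 x 10^-4 M
[PO4^3-] = 8.75 x 10^-2 × (86.6/448.6) = 1.689 × 10^-2 M
Ag3PO4(s) ⇌ 3 Ag^+(aq) + PO4^3-(aq), so Q = [Ag^+]^3[PO4^3-]
Q = (2.356 × 10^-4)^3(1.689 × 10^-2) = 2.21 × 10^-13
Q > Ksp, so Ag3PO4 will precipitate.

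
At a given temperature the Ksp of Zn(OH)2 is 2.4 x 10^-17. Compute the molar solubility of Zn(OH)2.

Zn(OH)2(s) ⇌ Zn^2+(aq) + 2 OH^-(aq)
Ksp = [Zn^2+][OH^-]^2
With molar solubility s: [Zn^2+] = s, [OH^-] = 2s.
Ksp = s(2s)^2 = 4s^3
s = (2.4 x 10^-17 / 4)^(1/3) = 1.8 x 10^-6 M

s = 1.8e-6 M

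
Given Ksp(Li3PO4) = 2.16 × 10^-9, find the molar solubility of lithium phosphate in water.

Li3PO4(s) <=> 3 Li^+(aq) + PO4^3-(aq)
Ksp = [Li^+]^3[PO4^3-]
With molar solubility s: [Li^+] = 3s, [PO4^3-] = s.
Ksp = (3s)^3s = 27s^4
Solving, s = (2.16 × 10^-9/27)^(1/4) = 2.99 x 10^-3 M

2.99 x 10^-3 M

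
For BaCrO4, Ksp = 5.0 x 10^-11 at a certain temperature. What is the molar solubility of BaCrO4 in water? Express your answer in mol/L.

BaCrO4(s) ⇌ Ba^2+(aq) + CrO4^2-(aq)
Ksp = [Ba^2+][CrO4^2-]
With molar solubility s: [Ba^2+] = s, [CrO4^2-] = s.
Ksp = (s)(s) = s^2
s = √(5.0 x 10^-11) = 7.1 × 10^-6 M

s ≈ 7.1 x 10^-6 M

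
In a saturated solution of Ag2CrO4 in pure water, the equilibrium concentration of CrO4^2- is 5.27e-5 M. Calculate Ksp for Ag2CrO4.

Ag2CrO4(s) <=> 2 Ag^+ + CrO4^2-
Stoichiometry gives [Ag^+] = (2/1)[CrO4^2-] = 1.054 × 10^-4 M.
Ksp = [Ag^+]^2[CrO4^2-]
Ksp = (1.054 x 10^-4)^2 × 5.27 × 10^-5 = 5.85 x 10^-13

Ksp ≈ 5.85 x 10^-13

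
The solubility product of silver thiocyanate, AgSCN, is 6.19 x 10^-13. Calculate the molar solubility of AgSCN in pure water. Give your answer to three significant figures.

AgSCN(s) <=> Ag^+ + SCN^-
Ksp = [Ag^+][SCN^-]
For each mole of AgSCN that dissolves: [Ag^+] = s, [SCN^-] = s.
Ksp = s^2
s = (6.19 x 10^-13)^(1/2) = 7.87 x 10^-7 M

s ≈ 7.87 x 10^-7 M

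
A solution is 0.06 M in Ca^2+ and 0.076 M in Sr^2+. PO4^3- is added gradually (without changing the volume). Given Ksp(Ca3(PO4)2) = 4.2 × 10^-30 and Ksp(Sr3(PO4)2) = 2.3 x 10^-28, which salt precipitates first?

Ca3(PO4)2

Precipitation of each salt starts when its ion product equals its Ksp.
For Ca3(PO4)2: 4.2 × 10^-30 = (0.06)^3 × [PO4^3-]^2  ⇒  [PO4^3-] = 1.4 x 10^-13 M.
For Sr3(PO4)2: 2.3 x 10^-28 = (0.076)^3 × [PO4^3-]^2  ⇒  [PO4^3-] = 7.2 × 10^-13 M.
The salt with the lower threshold [PO4^3-] precipitates first: Ca3(PO4)2.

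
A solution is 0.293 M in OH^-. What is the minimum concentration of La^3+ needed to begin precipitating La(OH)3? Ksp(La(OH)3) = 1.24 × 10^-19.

La(OH)3(s) ⇌ La^3+(aq) + 3 OH^-(aq)
Ksp = [La^3+][OH^-]^3
Precipitation begins when Q = Ksp. With [OH^-] = 0.293 M:
1.24 × 10^-19 = (0.293)^3 × [La^3+]
[La^3+] = (1.24 × 10^-19 / 2.515 × 10^-2) = 4.93 x 10^-18 M

[La^3+] ≈ 4.93 x 10^-18 M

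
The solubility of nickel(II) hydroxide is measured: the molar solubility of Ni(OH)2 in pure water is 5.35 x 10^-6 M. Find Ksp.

Ni(OH)2(s) ⇌ Ni^2+(aq) + 2 OH^-(aq)
For each mole of Ni(OH)2 that dissolves: [Ni^2+] = s, [OH^-] = 2s.
Ksp = [Ni^2+][OH^-]^2
So Ksp = s × (2s)^2 = 4s^3
Ksp = 4 × (5.35 x 10^-6)^3 = 6.13 × 10^-16

Ksp = 6.13e-16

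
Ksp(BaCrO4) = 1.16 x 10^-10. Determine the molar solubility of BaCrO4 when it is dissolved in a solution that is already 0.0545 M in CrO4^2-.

BaCrO4(s) ⇌ Ba^2+(aq) + CrO4^2-(aq)
Ksp = [Ba^2+][CrO4^2-]
Let s = moles of BaCrO4 that dissolve per litre. [Ba^2+] = s, [CrO4^2-] = 0.0545 + s ≈ 0.0545 (Ksp is small, so little additional dissolves).
Ksp ≈ s × 0.0545
s = 2.13 × 10^-9 M
Check: s = 2.1 × 10^-9 ≪ 0.0545, so the approximation is valid.

s = 2.13 × 10^-9 M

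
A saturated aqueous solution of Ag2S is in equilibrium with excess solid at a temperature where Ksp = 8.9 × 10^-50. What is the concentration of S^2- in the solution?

2.8 x 10^-17 M

Ag2S(s) <=> 2 Ag^+ + S^2-
Ksp = [Ag^+]^2[S^2-]
With molar solubility s: [Ag^+] = 2s, [S^2-] = s.
So Ksp = (2s)^2 × s = 4s^3
Solving, s = (8.9 × 10^-50/4)^(1/3) = 2.81 × 10^-17 M
[S^2-] = s = 2.8 × 10^-17 M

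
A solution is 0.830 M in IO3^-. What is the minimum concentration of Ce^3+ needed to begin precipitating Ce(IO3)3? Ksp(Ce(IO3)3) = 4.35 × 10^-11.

7.61 × 10^-11 M

Ce(IO3)3(s) <=> Ce^3+ + 3 IO3^-
Ksp = [Ce^3+][IO3^-]^3
Precipitation begins when Q = Ksp. With [IO3^-] = 0.830 M:
4.35 × 10^-11 = (0.830)^3 × [Ce^3+]
[Ce^3+] = (4.35 × 10^-11 / 5.718 x 10^-1) = 7.61 x 10^-11 M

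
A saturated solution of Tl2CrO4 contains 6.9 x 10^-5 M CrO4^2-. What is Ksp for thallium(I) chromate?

Ksp = 1.3e-12

Tl2CrO4(s) ⇌ 2 Tl^+ + CrO4^2-
Stoichiometry gives [Tl^+] = (2/1)[CrO4^2-] = 1.38 × 10^-4 M.
Ksp = [Tl^+]^2[CrO4^2-]
Ksp = (1.38 × 10^-4)^2 × 6.9 × 10^-5 = 1.3 × 10^-12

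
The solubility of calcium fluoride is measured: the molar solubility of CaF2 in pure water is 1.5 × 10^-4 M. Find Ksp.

Ksp ≈ 1.4 × 10^-11

CaF2(s) ⇌ Ca^2+(aq) + 2 F^-(aq)
With molar solubility s: [Ca^2+] = s, [F^-] = 2s.
Ksp = [Ca^2+][F^-]^2
Substituting: Ksp = s(2s)^2 = 4s^3
With s = 1.5 x 10^-4: Ksp = 1.4 × 10^-11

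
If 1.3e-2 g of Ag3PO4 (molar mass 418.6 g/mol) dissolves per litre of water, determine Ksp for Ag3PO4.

Ksp ≈ 2.5e-17

Molar solubility s = (1.3 × 10^-2 g/L) / (418.6 g/mol) = 3.11 x 10^-5 M.
Ag3PO4(s) <=> 3 Ag^+(aq) + PO4^3-(aq)
For each mole of Ag3PO4 that dissolves: [Ag^+] = 3s, [PO4^3-] = s.
Ksp = [Ag^+]^3[PO4^3-]
Substituting: Ksp = (3s)^3s = 27s^4
Ksp = 27 × (3.11 × 10^-5)^4 = 2.5 × 10^-17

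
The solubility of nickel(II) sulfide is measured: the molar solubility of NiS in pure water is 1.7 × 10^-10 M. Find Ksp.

Ksp = 2.9e-20

NiS(s) <=> Ni^2+ + S^2-
If s mol/L of NiS dissolves, [Ni^2+] = s and [S^2-] = s.
Ksp = [Ni^2+][S^2-]
Ksp = s^2
With s = 1.7 x 10^-10: Ksp = 2.9 × 10^-20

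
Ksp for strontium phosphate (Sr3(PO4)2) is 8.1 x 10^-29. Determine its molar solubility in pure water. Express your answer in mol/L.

Sr3(PO4)2(s) ⇌ 3 Sr^2+ + 2 PO4^3-
Ksp = [Sr^2+]^3[PO4^3-]^2
With molar solubility s: [Sr^2+] = 3s, [PO4^3-] = 2s.
Ksp = (3s)^3(2s)^2 = 108s^5
s^5 = 8.1 x 10^-29 / 108, so s = 9.4 × 10^-7 M

s = 9.4e-7 M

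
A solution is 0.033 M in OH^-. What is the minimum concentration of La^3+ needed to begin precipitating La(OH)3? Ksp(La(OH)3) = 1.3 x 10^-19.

[La^3+] = 3.6e-15 M

La(OH)3(s) ⇌ La^3+(aq) + 3 OH^-(aq)
Ksp = [La^3+][OH^-]^3
Precipitation begins when Q = Ksp. With [OH^-] = 0.033 M:
1.3 x 10^-19 = (0.033)^3 × [La^3+]
[La^3+] = (1.3 x 10^-19 / 3.59 x 10^-5) = 3.6 × 10^-15 M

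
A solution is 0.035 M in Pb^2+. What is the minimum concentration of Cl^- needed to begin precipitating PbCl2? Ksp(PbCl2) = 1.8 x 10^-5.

0.023 M

PbCl2(s) <=> Pb^2+ + 2 Cl^-
Ksp = [Pb^2+][Cl^-]^2
Precipitation begins when Q = Ksp. With [Pb^2+] = 0.035 M:
1.8 x 10^-5 = (0.035) × [Cl^-]^2
[Cl^-] = (1.8 x 10^-5 / 3.5 x 10^-2)^(1/2) = 2.3 × 10^-2 M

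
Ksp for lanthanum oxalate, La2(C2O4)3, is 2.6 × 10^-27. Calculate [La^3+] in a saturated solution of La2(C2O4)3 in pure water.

La2(C2O4)3(s) ⇌ 2 La^3+ + 3 C2O4^2-
Ksp = [La^3+]^2[C2O4^2-]^3
Let s = molar solubility. Then [La^3+] = 2s and [C2O4^2-] = 3s.
Substituting: Ksp = (2s)^2(3s)^3 = 108s^5
s = (2.6 × 10^-27 / 108)^(1/5) = 1.89 × 10^-6 M
[La^3+] = 2s = 3.8 × 10^-6 M

[La^3+] ≈ 3.8e-6 M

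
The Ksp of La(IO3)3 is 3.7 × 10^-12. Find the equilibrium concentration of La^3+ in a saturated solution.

[La^3+] = 6.1 × 10^-4 M

La(IO3)3(s) ⇌ La^3+(aq) + 3 IO3^-(aq)
Ksp = [La^3+][IO3^-]^3
If s mol/L of La(IO3)3 dissolves, [La^3+] = s and [IO3^-] = 3s.
Substituting: Ksp = s(3s)^3 = 27s^4
s^4 = 3.7 × 10^-12 / 27, so s = 6.08 × 10^-4 M
[La^3+] = s = 6.1 × 10^-4 M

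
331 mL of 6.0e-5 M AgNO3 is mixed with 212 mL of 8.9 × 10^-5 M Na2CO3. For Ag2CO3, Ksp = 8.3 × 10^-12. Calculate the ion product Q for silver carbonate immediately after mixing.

Q ≈ 4.6 × 10^-14

Total volume = 331 + 212 = 543 mL.
[Ag^+] = 6.0 × 10^-5 × (331/543) = 3.66 × 10^-5 M
[CO3^2-] = 8.9 × 10^-5 × (212/543) = 3.47 × 10^-5 M
Ag2CO3(s) ⇌ 2 Ag^+(aq) + CO3^2-(aq), so Q = [Ag^+]^2[CO3^2-]
Q = (3.66 × 10^-5)^2(3.47 x 10^-5) = 4.6 × 10^-14
Q < Ksp, so no precipitate of Ag2CO3 forms.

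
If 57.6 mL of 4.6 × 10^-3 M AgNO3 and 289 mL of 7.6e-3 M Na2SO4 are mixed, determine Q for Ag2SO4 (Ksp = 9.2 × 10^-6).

Q ≈ 3.7 × 10^-9

Total volume = 57.6 + 289 = 346.6 mL.
[Ag^+] = 4.6 x 10^-3 × (57.6/346.6) = 7.64 x 10^-4 M
[SO4^2-] = 7.6 x 10^-3 × (289/346.6) = 6.34 x 10^-3 M
Ag2SO4(s) <=> 2 Ag^+ + SO4^2-, so Q = [Ag^+]^2[SO4^2-]
Q = (7.64 × 10^-4)^2(6.34 × 10^-3) = 3.7 x 10^-9
Q < Ksp, so no precipitate of Ag2SO4 forms.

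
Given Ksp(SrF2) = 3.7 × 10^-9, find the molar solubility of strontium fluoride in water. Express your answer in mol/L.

9.7 × 10^-4 M

SrF2(s) <=> Sr^2+(aq) + 2 F^-(aq)
Ksp = [Sr^2+][F^-]^2
Let s = molar solubility. Then [Sr^2+] = s and [F^-] = 2s.
So Ksp = s × (2s)^2 = 4s^3
Solving, s = (3.7 × 10^-9/4)^(1/3) = 9.7 × 10^-4 M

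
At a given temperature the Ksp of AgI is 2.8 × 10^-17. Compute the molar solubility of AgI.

5.3 × 10^-9 M

AgI(s) ⇌ Ag^+ + I^-
Ksp = [Ag^+][I^-]
For each mole of AgI that dissolves: [Ag^+] = s, [I^-] = s.
Ksp = s × s = s^2
s = (2.8 × 10^-17)^(1/2) = 5.3 × 10^-9 M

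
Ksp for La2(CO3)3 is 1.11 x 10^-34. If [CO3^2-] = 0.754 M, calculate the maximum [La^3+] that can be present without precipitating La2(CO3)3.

[La^3+] = 1.61e-17 M

La2(CO3)3(s) ⇌ 2 La^3+(aq) + 3 CO3^2-(aq)
Ksp = [La^3+]^2[CO3^2-]^3
Precipitation begins when Q = Ksp. With [CO3^2-] = 0.754 M:
1.11 x 10^-34 = (0.754)^3 × [La^3+]^2
[La^3+] = (1.11 x 10^-34 / 4.287 × 10^-1)^(1/2) = 1.61 × 10^-17 M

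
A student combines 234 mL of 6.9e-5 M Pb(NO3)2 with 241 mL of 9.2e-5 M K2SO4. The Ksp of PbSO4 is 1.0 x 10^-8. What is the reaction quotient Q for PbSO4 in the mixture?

Q ≈ 1.6 x 10^-9

Total volume = 234 + 241 = 475 mL.
[Pb^2+] = 6.9 × 10^-5 × (234/475) = 3.40 x 10^-5 M
[SO4^2-] = 9.2 x 10^-5 × (241/475) = 4.67 × 10^-5 M
PbSO4(s) <=> Pb^2+(aq) + SO4^2-(aq), so Q = [Pb^2+][SO4^2-]
Q = (3.40 × 10^-5)(4.67 × 10^-5) = 1.6 x 10^-9
Q < Ksp, so no precipitate of PbSO4 forms.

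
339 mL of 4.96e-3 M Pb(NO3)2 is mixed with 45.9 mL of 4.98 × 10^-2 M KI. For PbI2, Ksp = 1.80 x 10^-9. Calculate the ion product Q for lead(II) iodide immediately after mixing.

Total volume = 339 + 45.9 = 384.9 mL.
[Pb^2+] = 4.96 x 10^-3 × (339/384.9) = 4.369 × 10^-3 M
[I^-] = 4.98 × 10^-2 × (45.9/384.9) = 5.939 × 10^-3 M
PbI2(s) ⇌ Pb^2+(aq) + 2 I^-(aq), so Q = [Pb^2+][I^-]^2
Q = (4.369 x 10^-3)(5.939 × 10^-3)^2 = 1.54 × 10^-7
Q > Ksp, so PbI2 will precipitate.

1.54e-7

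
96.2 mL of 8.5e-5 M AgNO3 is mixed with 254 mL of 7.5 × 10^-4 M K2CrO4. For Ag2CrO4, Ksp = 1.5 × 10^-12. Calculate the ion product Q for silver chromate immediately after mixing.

Q ≈ 3.0 x 10^-13

Total volume = 96.2 + 254 = 350.2 mL.
[Ag^+] = 8.5 × 10^-5 × (96.2/350.2) = 2.33 × 10^-5 M
[CrO4^2-] = 7.5 × 10^-4 × (254/350.2) = 5.44 × 10^-4 M
Ag2CrO4(s) ⇌ 2 Ag^+ + CrO4^2-, so Q = [Ag^+]^2[CrO4^2-]
Q = (2.33 × 10^-5)^2(5.44 x 10^-4) = 3.0 × 10^-13
Q < Ksp, so no precipitate of Ag2CrO4 forms.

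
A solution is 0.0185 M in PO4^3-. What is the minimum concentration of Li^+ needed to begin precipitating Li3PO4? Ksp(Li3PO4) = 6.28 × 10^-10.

[Li^+] = 3.24 × 10^-3 M

Li3PO4(s) ⇌ 3 Li^+ + PO4^3-
Ksp = [Li^+]^3[PO4^3-]
Precipitation begins when Q = Ksp. With [PO4^3-] = 0.0185 M:
6.28 × 10^-10 = (0.0185) × [Li^+]^3
[Li^+] = (6.28 × 10^-10 / 1.85 × 10^-2)^(1/3) = 3.24 × 10^-3 M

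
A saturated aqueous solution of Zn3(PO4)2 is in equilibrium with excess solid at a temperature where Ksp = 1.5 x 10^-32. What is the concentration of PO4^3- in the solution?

Zn3(PO4)2(s) <=> 3 Zn^2+(aq) + 2 PO4^3-(aq)
Ksp = [Zn^2+]^3[PO4^3-]^2
Let s = molar solubility. Then [Zn^2+] = 3s and [PO4^3-] = 2s.
Substituting: Ksp = (3s)^3(2s)^2 = 108s^5
Solving, s = (1.5 x 10^-32/108)^(1/5) = 1.69 × 10^-7 M
[PO4^3-] = 2s = 3.4 x 10^-7 M

[PO4^3-] = 3.4 × 10^-7 M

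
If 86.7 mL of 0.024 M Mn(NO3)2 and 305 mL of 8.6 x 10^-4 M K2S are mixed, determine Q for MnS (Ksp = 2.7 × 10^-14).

3.6 × 10^-6

Total volume = 86.7 + 305 = 391.7 mL.
[Mn^2+] = 2.4 × 10^-2 × (86.7/391.7) = 5.31 × 10^-3 M
[S^2-] = 8.6 × 10^-4 × (305/391.7) = 6.70 x 10^-4 M
MnS(s) <=> Mn^2+(aq) + S^2-(aq), so Q = [Mn^2+][S^2-]
Q = (5.31 × 10^-3)(6.70 x 10^-4) = 3.6 × 10^-6
Q > Ksp, so MnS will precipitate.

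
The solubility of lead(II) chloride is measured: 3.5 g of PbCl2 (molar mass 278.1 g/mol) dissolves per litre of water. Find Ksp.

Molar solubility s = (3.5 g/L) / (278.1 g/mol) = 1.26 x 10^-2 M.
PbCl2(s) ⇌ Pb^2+ + 2 Cl^-
If s mol/L of PbCl2 dissolves, [Pb^2+] = s and [Cl^-] = 2s.
Ksp = [Pb^2+][Cl^-]^2
So Ksp = s × (2s)^2 = 4s^3
With s = 1.26 x 10^-2: Ksp = 8.0 × 10^-6

8.0 x 10^-6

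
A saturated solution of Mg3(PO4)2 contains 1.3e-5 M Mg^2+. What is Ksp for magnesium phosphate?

Mg3(PO4)2(s) ⇌ 3 Mg^2+ + 2 PO4^3-
Stoichiometry gives [PO4^3-] = (2/3)[Mg^2+] = 8.67 x 10^-6 M.
Ksp = [Mg^2+]^3[PO4^3-]^2
Ksp = (1.3 × 10^-5)^3 × (8.67 x 10^-6)^2 = 1.7 × 10^-25

Ksp ≈ 1.7e-25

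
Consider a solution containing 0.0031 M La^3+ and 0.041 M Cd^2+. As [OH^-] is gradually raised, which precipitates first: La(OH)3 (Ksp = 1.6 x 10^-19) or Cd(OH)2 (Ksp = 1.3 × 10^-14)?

Cd(OH)2

Each salt begins to precipitate when Q = Ksp, i.e. when [OH^-] reaches its threshold.
For La(OH)3: 1.6 x 10^-19 = 0.0031 × [OH^-]^3  ⇒  [OH^-] = 3.7 x 10^-6 M.
For Cd(OH)2: 1.3 × 10^-14 = 0.041 × [OH^-]^2  ⇒  [OH^-] = 5.6 × 10^-7 M.
The salt with the lower threshold [OH^-] precipitates first: Cd(OH)2.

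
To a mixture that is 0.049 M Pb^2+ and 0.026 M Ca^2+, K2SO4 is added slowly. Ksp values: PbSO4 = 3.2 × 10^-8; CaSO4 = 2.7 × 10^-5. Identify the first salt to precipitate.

PbSO4

Precipitation of each salt starts when its ion product equals its Ksp.
For PbSO4: 3.2 × 10^-8 = 0.049 × [SO4^2-]  ⇒  [SO4^2-] = 6.5 x 10^-7 M.
For CaSO4: 2.7 × 10^-5 = 0.026 × [SO4^2-]  ⇒  [SO4^2-] = 1.0 × 10^-3 M.
The salt with the lower threshold [SO4^2-] precipitates first: PbSO4.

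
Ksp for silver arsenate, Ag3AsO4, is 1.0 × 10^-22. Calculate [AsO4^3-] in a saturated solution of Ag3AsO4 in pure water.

[AsO4^3-] = 1.4e-6 M

Ag3AsO4(s) ⇌ 3 Ag^+(aq) + AsO4^3-(aq)
Ksp = [Ag^+]^3[AsO4^3-]
With molar solubility s: [Ag^+] = 3s, [AsO4^3-] = s.
So Ksp = (3s)^3 × s = 27s^4
s = (1.0 × 10^-22 / 27)^(1/4) = 1.39 × 10^-6 M
[AsO4^3-] = s = 1.4 x 10^-6 M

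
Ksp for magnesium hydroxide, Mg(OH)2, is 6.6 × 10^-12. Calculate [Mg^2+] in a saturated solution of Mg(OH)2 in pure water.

[Mg^2+] = 1.2e-4 M

Mg(OH)2(s) <=> Mg^2+(aq) + 2 OH^-(aq)
Ksp = [Mg^2+][OH^-]^2
With molar solubility s: [Mg^2+] = s, [OH^-] = 2s.
Substituting: Ksp = s(2s)^2 = 4s^3
Solving, s = (6.6 × 10^-12/4)^(1/3) = 1.18 × 10^-4 M
[Mg^2+] = s = 1.2 × 10^-4 M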